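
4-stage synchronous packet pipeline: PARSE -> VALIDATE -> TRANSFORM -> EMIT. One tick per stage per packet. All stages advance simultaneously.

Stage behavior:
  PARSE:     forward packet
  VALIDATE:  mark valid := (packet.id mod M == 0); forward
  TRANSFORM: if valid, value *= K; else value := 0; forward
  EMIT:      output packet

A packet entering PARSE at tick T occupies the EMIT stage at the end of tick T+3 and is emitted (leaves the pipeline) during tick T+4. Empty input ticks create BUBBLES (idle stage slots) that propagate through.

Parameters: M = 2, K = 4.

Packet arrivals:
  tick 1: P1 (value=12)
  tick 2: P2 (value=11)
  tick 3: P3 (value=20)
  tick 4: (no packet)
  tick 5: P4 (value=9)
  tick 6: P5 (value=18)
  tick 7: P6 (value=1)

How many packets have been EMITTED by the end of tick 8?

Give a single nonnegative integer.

Tick 1: [PARSE:P1(v=12,ok=F), VALIDATE:-, TRANSFORM:-, EMIT:-] out:-; in:P1
Tick 2: [PARSE:P2(v=11,ok=F), VALIDATE:P1(v=12,ok=F), TRANSFORM:-, EMIT:-] out:-; in:P2
Tick 3: [PARSE:P3(v=20,ok=F), VALIDATE:P2(v=11,ok=T), TRANSFORM:P1(v=0,ok=F), EMIT:-] out:-; in:P3
Tick 4: [PARSE:-, VALIDATE:P3(v=20,ok=F), TRANSFORM:P2(v=44,ok=T), EMIT:P1(v=0,ok=F)] out:-; in:-
Tick 5: [PARSE:P4(v=9,ok=F), VALIDATE:-, TRANSFORM:P3(v=0,ok=F), EMIT:P2(v=44,ok=T)] out:P1(v=0); in:P4
Tick 6: [PARSE:P5(v=18,ok=F), VALIDATE:P4(v=9,ok=T), TRANSFORM:-, EMIT:P3(v=0,ok=F)] out:P2(v=44); in:P5
Tick 7: [PARSE:P6(v=1,ok=F), VALIDATE:P5(v=18,ok=F), TRANSFORM:P4(v=36,ok=T), EMIT:-] out:P3(v=0); in:P6
Tick 8: [PARSE:-, VALIDATE:P6(v=1,ok=T), TRANSFORM:P5(v=0,ok=F), EMIT:P4(v=36,ok=T)] out:-; in:-
Emitted by tick 8: ['P1', 'P2', 'P3']

Answer: 3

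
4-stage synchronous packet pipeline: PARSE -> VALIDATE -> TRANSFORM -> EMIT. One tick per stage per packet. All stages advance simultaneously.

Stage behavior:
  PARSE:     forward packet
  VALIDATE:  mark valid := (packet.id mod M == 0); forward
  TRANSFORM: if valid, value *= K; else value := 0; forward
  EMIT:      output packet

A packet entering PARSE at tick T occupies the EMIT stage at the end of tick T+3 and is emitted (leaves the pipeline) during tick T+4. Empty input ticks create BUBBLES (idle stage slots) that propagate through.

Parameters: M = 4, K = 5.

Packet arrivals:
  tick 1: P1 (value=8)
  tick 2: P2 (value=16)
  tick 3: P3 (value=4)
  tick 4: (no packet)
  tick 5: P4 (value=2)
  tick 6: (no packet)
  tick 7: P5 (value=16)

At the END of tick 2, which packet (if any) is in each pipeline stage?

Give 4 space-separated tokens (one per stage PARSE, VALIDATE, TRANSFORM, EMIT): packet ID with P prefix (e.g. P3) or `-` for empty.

Answer: P2 P1 - -

Derivation:
Tick 1: [PARSE:P1(v=8,ok=F), VALIDATE:-, TRANSFORM:-, EMIT:-] out:-; in:P1
Tick 2: [PARSE:P2(v=16,ok=F), VALIDATE:P1(v=8,ok=F), TRANSFORM:-, EMIT:-] out:-; in:P2
At end of tick 2: ['P2', 'P1', '-', '-']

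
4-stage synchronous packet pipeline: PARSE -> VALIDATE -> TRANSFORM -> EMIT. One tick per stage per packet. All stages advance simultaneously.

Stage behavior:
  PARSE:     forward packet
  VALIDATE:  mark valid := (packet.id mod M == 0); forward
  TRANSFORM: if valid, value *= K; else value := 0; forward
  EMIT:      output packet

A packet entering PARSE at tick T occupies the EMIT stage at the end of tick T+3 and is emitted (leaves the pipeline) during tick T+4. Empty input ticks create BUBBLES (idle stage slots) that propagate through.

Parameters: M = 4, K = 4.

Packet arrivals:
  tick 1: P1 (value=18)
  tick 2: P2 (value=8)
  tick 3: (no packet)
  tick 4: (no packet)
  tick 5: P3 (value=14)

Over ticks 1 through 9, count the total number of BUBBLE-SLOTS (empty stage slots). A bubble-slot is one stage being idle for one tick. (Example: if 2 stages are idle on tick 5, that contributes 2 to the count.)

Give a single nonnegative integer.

Tick 1: [PARSE:P1(v=18,ok=F), VALIDATE:-, TRANSFORM:-, EMIT:-] out:-; bubbles=3
Tick 2: [PARSE:P2(v=8,ok=F), VALIDATE:P1(v=18,ok=F), TRANSFORM:-, EMIT:-] out:-; bubbles=2
Tick 3: [PARSE:-, VALIDATE:P2(v=8,ok=F), TRANSFORM:P1(v=0,ok=F), EMIT:-] out:-; bubbles=2
Tick 4: [PARSE:-, VALIDATE:-, TRANSFORM:P2(v=0,ok=F), EMIT:P1(v=0,ok=F)] out:-; bubbles=2
Tick 5: [PARSE:P3(v=14,ok=F), VALIDATE:-, TRANSFORM:-, EMIT:P2(v=0,ok=F)] out:P1(v=0); bubbles=2
Tick 6: [PARSE:-, VALIDATE:P3(v=14,ok=F), TRANSFORM:-, EMIT:-] out:P2(v=0); bubbles=3
Tick 7: [PARSE:-, VALIDATE:-, TRANSFORM:P3(v=0,ok=F), EMIT:-] out:-; bubbles=3
Tick 8: [PARSE:-, VALIDATE:-, TRANSFORM:-, EMIT:P3(v=0,ok=F)] out:-; bubbles=3
Tick 9: [PARSE:-, VALIDATE:-, TRANSFORM:-, EMIT:-] out:P3(v=0); bubbles=4
Total bubble-slots: 24

Answer: 24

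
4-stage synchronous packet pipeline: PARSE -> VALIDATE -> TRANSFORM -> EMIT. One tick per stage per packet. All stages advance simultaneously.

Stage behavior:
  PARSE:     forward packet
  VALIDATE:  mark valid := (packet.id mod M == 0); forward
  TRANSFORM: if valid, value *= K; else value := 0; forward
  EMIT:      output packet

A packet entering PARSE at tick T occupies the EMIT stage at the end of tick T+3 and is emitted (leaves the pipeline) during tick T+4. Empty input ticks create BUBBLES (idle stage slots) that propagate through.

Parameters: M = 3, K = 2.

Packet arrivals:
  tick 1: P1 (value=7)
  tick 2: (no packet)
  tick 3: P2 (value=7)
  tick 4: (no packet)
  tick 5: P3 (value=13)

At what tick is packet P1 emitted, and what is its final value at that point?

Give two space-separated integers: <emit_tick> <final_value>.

Answer: 5 0

Derivation:
Tick 1: [PARSE:P1(v=7,ok=F), VALIDATE:-, TRANSFORM:-, EMIT:-] out:-; in:P1
Tick 2: [PARSE:-, VALIDATE:P1(v=7,ok=F), TRANSFORM:-, EMIT:-] out:-; in:-
Tick 3: [PARSE:P2(v=7,ok=F), VALIDATE:-, TRANSFORM:P1(v=0,ok=F), EMIT:-] out:-; in:P2
Tick 4: [PARSE:-, VALIDATE:P2(v=7,ok=F), TRANSFORM:-, EMIT:P1(v=0,ok=F)] out:-; in:-
Tick 5: [PARSE:P3(v=13,ok=F), VALIDATE:-, TRANSFORM:P2(v=0,ok=F), EMIT:-] out:P1(v=0); in:P3
Tick 6: [PARSE:-, VALIDATE:P3(v=13,ok=T), TRANSFORM:-, EMIT:P2(v=0,ok=F)] out:-; in:-
Tick 7: [PARSE:-, VALIDATE:-, TRANSFORM:P3(v=26,ok=T), EMIT:-] out:P2(v=0); in:-
Tick 8: [PARSE:-, VALIDATE:-, TRANSFORM:-, EMIT:P3(v=26,ok=T)] out:-; in:-
Tick 9: [PARSE:-, VALIDATE:-, TRANSFORM:-, EMIT:-] out:P3(v=26); in:-
P1: arrives tick 1, valid=False (id=1, id%3=1), emit tick 5, final value 0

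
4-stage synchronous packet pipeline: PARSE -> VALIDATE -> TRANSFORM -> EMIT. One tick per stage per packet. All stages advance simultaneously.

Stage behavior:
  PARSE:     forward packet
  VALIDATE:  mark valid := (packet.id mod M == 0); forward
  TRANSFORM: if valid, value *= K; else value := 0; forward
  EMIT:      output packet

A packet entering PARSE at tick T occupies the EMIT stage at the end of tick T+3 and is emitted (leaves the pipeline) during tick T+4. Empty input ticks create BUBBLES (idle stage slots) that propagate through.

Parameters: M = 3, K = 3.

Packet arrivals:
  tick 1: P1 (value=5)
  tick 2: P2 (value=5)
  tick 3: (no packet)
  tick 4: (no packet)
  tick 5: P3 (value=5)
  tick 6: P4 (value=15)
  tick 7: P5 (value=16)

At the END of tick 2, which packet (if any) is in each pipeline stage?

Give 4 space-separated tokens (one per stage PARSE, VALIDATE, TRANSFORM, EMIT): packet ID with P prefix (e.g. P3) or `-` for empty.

Tick 1: [PARSE:P1(v=5,ok=F), VALIDATE:-, TRANSFORM:-, EMIT:-] out:-; in:P1
Tick 2: [PARSE:P2(v=5,ok=F), VALIDATE:P1(v=5,ok=F), TRANSFORM:-, EMIT:-] out:-; in:P2
At end of tick 2: ['P2', 'P1', '-', '-']

Answer: P2 P1 - -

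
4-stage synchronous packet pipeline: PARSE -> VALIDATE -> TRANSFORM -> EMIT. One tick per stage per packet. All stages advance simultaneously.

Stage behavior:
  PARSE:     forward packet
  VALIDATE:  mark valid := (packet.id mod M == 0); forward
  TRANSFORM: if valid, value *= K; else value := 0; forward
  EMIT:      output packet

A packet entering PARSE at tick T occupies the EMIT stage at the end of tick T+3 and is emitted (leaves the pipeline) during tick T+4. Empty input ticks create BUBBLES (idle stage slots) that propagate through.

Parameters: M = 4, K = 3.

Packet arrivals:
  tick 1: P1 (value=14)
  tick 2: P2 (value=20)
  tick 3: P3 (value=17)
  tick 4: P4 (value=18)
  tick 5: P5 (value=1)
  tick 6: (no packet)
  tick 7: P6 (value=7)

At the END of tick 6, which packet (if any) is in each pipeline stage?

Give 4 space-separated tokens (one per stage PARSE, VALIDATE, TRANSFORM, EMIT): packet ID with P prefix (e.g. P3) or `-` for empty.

Answer: - P5 P4 P3

Derivation:
Tick 1: [PARSE:P1(v=14,ok=F), VALIDATE:-, TRANSFORM:-, EMIT:-] out:-; in:P1
Tick 2: [PARSE:P2(v=20,ok=F), VALIDATE:P1(v=14,ok=F), TRANSFORM:-, EMIT:-] out:-; in:P2
Tick 3: [PARSE:P3(v=17,ok=F), VALIDATE:P2(v=20,ok=F), TRANSFORM:P1(v=0,ok=F), EMIT:-] out:-; in:P3
Tick 4: [PARSE:P4(v=18,ok=F), VALIDATE:P3(v=17,ok=F), TRANSFORM:P2(v=0,ok=F), EMIT:P1(v=0,ok=F)] out:-; in:P4
Tick 5: [PARSE:P5(v=1,ok=F), VALIDATE:P4(v=18,ok=T), TRANSFORM:P3(v=0,ok=F), EMIT:P2(v=0,ok=F)] out:P1(v=0); in:P5
Tick 6: [PARSE:-, VALIDATE:P5(v=1,ok=F), TRANSFORM:P4(v=54,ok=T), EMIT:P3(v=0,ok=F)] out:P2(v=0); in:-
At end of tick 6: ['-', 'P5', 'P4', 'P3']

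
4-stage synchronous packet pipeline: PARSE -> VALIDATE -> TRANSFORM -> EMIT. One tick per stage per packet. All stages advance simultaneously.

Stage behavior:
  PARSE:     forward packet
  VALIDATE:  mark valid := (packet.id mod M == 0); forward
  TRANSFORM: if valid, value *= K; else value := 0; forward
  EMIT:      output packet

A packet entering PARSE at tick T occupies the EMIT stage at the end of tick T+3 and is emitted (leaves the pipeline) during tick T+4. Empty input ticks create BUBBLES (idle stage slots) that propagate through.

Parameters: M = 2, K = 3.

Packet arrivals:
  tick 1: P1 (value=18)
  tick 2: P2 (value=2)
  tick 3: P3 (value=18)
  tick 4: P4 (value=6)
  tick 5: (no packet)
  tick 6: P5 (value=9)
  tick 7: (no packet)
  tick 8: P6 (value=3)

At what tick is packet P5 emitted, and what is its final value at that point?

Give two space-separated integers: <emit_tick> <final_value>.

Answer: 10 0

Derivation:
Tick 1: [PARSE:P1(v=18,ok=F), VALIDATE:-, TRANSFORM:-, EMIT:-] out:-; in:P1
Tick 2: [PARSE:P2(v=2,ok=F), VALIDATE:P1(v=18,ok=F), TRANSFORM:-, EMIT:-] out:-; in:P2
Tick 3: [PARSE:P3(v=18,ok=F), VALIDATE:P2(v=2,ok=T), TRANSFORM:P1(v=0,ok=F), EMIT:-] out:-; in:P3
Tick 4: [PARSE:P4(v=6,ok=F), VALIDATE:P3(v=18,ok=F), TRANSFORM:P2(v=6,ok=T), EMIT:P1(v=0,ok=F)] out:-; in:P4
Tick 5: [PARSE:-, VALIDATE:P4(v=6,ok=T), TRANSFORM:P3(v=0,ok=F), EMIT:P2(v=6,ok=T)] out:P1(v=0); in:-
Tick 6: [PARSE:P5(v=9,ok=F), VALIDATE:-, TRANSFORM:P4(v=18,ok=T), EMIT:P3(v=0,ok=F)] out:P2(v=6); in:P5
Tick 7: [PARSE:-, VALIDATE:P5(v=9,ok=F), TRANSFORM:-, EMIT:P4(v=18,ok=T)] out:P3(v=0); in:-
Tick 8: [PARSE:P6(v=3,ok=F), VALIDATE:-, TRANSFORM:P5(v=0,ok=F), EMIT:-] out:P4(v=18); in:P6
Tick 9: [PARSE:-, VALIDATE:P6(v=3,ok=T), TRANSFORM:-, EMIT:P5(v=0,ok=F)] out:-; in:-
Tick 10: [PARSE:-, VALIDATE:-, TRANSFORM:P6(v=9,ok=T), EMIT:-] out:P5(v=0); in:-
Tick 11: [PARSE:-, VALIDATE:-, TRANSFORM:-, EMIT:P6(v=9,ok=T)] out:-; in:-
Tick 12: [PARSE:-, VALIDATE:-, TRANSFORM:-, EMIT:-] out:P6(v=9); in:-
P5: arrives tick 6, valid=False (id=5, id%2=1), emit tick 10, final value 0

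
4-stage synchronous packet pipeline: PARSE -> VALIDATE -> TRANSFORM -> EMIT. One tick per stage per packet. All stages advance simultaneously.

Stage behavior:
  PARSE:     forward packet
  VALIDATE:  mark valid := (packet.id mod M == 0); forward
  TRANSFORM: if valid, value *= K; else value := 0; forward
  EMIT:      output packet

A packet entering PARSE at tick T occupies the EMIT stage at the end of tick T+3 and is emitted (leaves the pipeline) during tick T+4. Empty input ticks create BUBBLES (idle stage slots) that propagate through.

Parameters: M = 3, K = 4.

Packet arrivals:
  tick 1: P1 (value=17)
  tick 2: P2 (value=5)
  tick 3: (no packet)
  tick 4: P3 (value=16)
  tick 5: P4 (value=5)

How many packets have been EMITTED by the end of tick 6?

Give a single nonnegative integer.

Tick 1: [PARSE:P1(v=17,ok=F), VALIDATE:-, TRANSFORM:-, EMIT:-] out:-; in:P1
Tick 2: [PARSE:P2(v=5,ok=F), VALIDATE:P1(v=17,ok=F), TRANSFORM:-, EMIT:-] out:-; in:P2
Tick 3: [PARSE:-, VALIDATE:P2(v=5,ok=F), TRANSFORM:P1(v=0,ok=F), EMIT:-] out:-; in:-
Tick 4: [PARSE:P3(v=16,ok=F), VALIDATE:-, TRANSFORM:P2(v=0,ok=F), EMIT:P1(v=0,ok=F)] out:-; in:P3
Tick 5: [PARSE:P4(v=5,ok=F), VALIDATE:P3(v=16,ok=T), TRANSFORM:-, EMIT:P2(v=0,ok=F)] out:P1(v=0); in:P4
Tick 6: [PARSE:-, VALIDATE:P4(v=5,ok=F), TRANSFORM:P3(v=64,ok=T), EMIT:-] out:P2(v=0); in:-
Emitted by tick 6: ['P1', 'P2']

Answer: 2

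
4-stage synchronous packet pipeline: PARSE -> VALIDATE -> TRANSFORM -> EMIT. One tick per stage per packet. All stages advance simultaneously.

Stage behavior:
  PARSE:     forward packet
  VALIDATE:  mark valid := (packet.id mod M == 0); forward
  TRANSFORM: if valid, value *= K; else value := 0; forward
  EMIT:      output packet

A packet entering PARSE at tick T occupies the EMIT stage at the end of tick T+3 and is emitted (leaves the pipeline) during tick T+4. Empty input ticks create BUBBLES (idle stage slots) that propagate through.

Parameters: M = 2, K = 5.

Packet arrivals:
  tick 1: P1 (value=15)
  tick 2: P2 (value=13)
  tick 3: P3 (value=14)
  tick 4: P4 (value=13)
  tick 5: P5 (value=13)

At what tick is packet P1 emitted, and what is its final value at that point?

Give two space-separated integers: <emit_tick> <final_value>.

Answer: 5 0

Derivation:
Tick 1: [PARSE:P1(v=15,ok=F), VALIDATE:-, TRANSFORM:-, EMIT:-] out:-; in:P1
Tick 2: [PARSE:P2(v=13,ok=F), VALIDATE:P1(v=15,ok=F), TRANSFORM:-, EMIT:-] out:-; in:P2
Tick 3: [PARSE:P3(v=14,ok=F), VALIDATE:P2(v=13,ok=T), TRANSFORM:P1(v=0,ok=F), EMIT:-] out:-; in:P3
Tick 4: [PARSE:P4(v=13,ok=F), VALIDATE:P3(v=14,ok=F), TRANSFORM:P2(v=65,ok=T), EMIT:P1(v=0,ok=F)] out:-; in:P4
Tick 5: [PARSE:P5(v=13,ok=F), VALIDATE:P4(v=13,ok=T), TRANSFORM:P3(v=0,ok=F), EMIT:P2(v=65,ok=T)] out:P1(v=0); in:P5
Tick 6: [PARSE:-, VALIDATE:P5(v=13,ok=F), TRANSFORM:P4(v=65,ok=T), EMIT:P3(v=0,ok=F)] out:P2(v=65); in:-
Tick 7: [PARSE:-, VALIDATE:-, TRANSFORM:P5(v=0,ok=F), EMIT:P4(v=65,ok=T)] out:P3(v=0); in:-
Tick 8: [PARSE:-, VALIDATE:-, TRANSFORM:-, EMIT:P5(v=0,ok=F)] out:P4(v=65); in:-
Tick 9: [PARSE:-, VALIDATE:-, TRANSFORM:-, EMIT:-] out:P5(v=0); in:-
P1: arrives tick 1, valid=False (id=1, id%2=1), emit tick 5, final value 0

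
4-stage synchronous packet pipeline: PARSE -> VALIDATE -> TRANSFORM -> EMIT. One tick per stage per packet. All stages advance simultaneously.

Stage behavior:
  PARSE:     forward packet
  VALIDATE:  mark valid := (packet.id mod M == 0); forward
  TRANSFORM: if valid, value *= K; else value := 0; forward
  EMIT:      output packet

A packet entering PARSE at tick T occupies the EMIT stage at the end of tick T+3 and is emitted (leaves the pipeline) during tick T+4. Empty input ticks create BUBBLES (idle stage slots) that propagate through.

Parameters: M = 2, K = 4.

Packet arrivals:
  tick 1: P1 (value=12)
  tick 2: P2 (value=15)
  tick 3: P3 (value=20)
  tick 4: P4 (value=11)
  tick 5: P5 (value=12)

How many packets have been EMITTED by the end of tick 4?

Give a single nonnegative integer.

Answer: 0

Derivation:
Tick 1: [PARSE:P1(v=12,ok=F), VALIDATE:-, TRANSFORM:-, EMIT:-] out:-; in:P1
Tick 2: [PARSE:P2(v=15,ok=F), VALIDATE:P1(v=12,ok=F), TRANSFORM:-, EMIT:-] out:-; in:P2
Tick 3: [PARSE:P3(v=20,ok=F), VALIDATE:P2(v=15,ok=T), TRANSFORM:P1(v=0,ok=F), EMIT:-] out:-; in:P3
Tick 4: [PARSE:P4(v=11,ok=F), VALIDATE:P3(v=20,ok=F), TRANSFORM:P2(v=60,ok=T), EMIT:P1(v=0,ok=F)] out:-; in:P4
Emitted by tick 4: []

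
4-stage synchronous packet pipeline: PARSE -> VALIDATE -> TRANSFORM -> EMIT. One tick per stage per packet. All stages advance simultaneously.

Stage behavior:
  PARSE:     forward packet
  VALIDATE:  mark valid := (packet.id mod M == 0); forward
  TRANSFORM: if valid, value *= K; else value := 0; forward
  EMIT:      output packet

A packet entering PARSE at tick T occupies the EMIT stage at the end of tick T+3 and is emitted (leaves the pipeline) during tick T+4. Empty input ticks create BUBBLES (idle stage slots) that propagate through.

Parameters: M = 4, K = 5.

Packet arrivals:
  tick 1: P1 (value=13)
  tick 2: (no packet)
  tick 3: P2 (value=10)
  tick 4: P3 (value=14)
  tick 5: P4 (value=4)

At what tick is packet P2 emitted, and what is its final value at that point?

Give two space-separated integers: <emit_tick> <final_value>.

Answer: 7 0

Derivation:
Tick 1: [PARSE:P1(v=13,ok=F), VALIDATE:-, TRANSFORM:-, EMIT:-] out:-; in:P1
Tick 2: [PARSE:-, VALIDATE:P1(v=13,ok=F), TRANSFORM:-, EMIT:-] out:-; in:-
Tick 3: [PARSE:P2(v=10,ok=F), VALIDATE:-, TRANSFORM:P1(v=0,ok=F), EMIT:-] out:-; in:P2
Tick 4: [PARSE:P3(v=14,ok=F), VALIDATE:P2(v=10,ok=F), TRANSFORM:-, EMIT:P1(v=0,ok=F)] out:-; in:P3
Tick 5: [PARSE:P4(v=4,ok=F), VALIDATE:P3(v=14,ok=F), TRANSFORM:P2(v=0,ok=F), EMIT:-] out:P1(v=0); in:P4
Tick 6: [PARSE:-, VALIDATE:P4(v=4,ok=T), TRANSFORM:P3(v=0,ok=F), EMIT:P2(v=0,ok=F)] out:-; in:-
Tick 7: [PARSE:-, VALIDATE:-, TRANSFORM:P4(v=20,ok=T), EMIT:P3(v=0,ok=F)] out:P2(v=0); in:-
Tick 8: [PARSE:-, VALIDATE:-, TRANSFORM:-, EMIT:P4(v=20,ok=T)] out:P3(v=0); in:-
Tick 9: [PARSE:-, VALIDATE:-, TRANSFORM:-, EMIT:-] out:P4(v=20); in:-
P2: arrives tick 3, valid=False (id=2, id%4=2), emit tick 7, final value 0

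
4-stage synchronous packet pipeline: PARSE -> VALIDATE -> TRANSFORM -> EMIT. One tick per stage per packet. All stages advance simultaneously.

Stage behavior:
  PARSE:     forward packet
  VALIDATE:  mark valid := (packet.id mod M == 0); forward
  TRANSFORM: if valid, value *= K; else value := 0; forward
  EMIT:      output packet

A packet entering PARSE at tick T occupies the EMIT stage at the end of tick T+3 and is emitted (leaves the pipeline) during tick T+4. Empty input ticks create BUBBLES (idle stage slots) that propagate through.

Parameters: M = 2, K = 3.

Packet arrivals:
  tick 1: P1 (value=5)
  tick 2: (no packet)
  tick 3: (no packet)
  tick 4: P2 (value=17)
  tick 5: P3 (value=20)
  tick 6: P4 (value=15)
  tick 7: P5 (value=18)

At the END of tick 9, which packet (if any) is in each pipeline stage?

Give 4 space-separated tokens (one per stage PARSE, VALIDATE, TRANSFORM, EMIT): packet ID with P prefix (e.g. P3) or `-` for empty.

Tick 1: [PARSE:P1(v=5,ok=F), VALIDATE:-, TRANSFORM:-, EMIT:-] out:-; in:P1
Tick 2: [PARSE:-, VALIDATE:P1(v=5,ok=F), TRANSFORM:-, EMIT:-] out:-; in:-
Tick 3: [PARSE:-, VALIDATE:-, TRANSFORM:P1(v=0,ok=F), EMIT:-] out:-; in:-
Tick 4: [PARSE:P2(v=17,ok=F), VALIDATE:-, TRANSFORM:-, EMIT:P1(v=0,ok=F)] out:-; in:P2
Tick 5: [PARSE:P3(v=20,ok=F), VALIDATE:P2(v=17,ok=T), TRANSFORM:-, EMIT:-] out:P1(v=0); in:P3
Tick 6: [PARSE:P4(v=15,ok=F), VALIDATE:P3(v=20,ok=F), TRANSFORM:P2(v=51,ok=T), EMIT:-] out:-; in:P4
Tick 7: [PARSE:P5(v=18,ok=F), VALIDATE:P4(v=15,ok=T), TRANSFORM:P3(v=0,ok=F), EMIT:P2(v=51,ok=T)] out:-; in:P5
Tick 8: [PARSE:-, VALIDATE:P5(v=18,ok=F), TRANSFORM:P4(v=45,ok=T), EMIT:P3(v=0,ok=F)] out:P2(v=51); in:-
Tick 9: [PARSE:-, VALIDATE:-, TRANSFORM:P5(v=0,ok=F), EMIT:P4(v=45,ok=T)] out:P3(v=0); in:-
At end of tick 9: ['-', '-', 'P5', 'P4']

Answer: - - P5 P4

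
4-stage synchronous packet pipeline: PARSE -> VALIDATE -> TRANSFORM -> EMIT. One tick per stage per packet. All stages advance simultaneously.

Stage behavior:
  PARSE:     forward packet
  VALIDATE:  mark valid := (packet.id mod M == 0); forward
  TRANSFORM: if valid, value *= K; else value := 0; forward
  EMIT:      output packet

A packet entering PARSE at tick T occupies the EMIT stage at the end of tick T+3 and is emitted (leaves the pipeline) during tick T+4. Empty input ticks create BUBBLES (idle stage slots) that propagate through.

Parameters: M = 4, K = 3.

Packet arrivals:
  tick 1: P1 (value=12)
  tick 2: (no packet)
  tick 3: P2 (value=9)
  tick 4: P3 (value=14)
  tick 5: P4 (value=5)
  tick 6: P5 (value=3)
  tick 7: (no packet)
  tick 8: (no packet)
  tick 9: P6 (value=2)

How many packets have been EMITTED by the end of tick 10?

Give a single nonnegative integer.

Tick 1: [PARSE:P1(v=12,ok=F), VALIDATE:-, TRANSFORM:-, EMIT:-] out:-; in:P1
Tick 2: [PARSE:-, VALIDATE:P1(v=12,ok=F), TRANSFORM:-, EMIT:-] out:-; in:-
Tick 3: [PARSE:P2(v=9,ok=F), VALIDATE:-, TRANSFORM:P1(v=0,ok=F), EMIT:-] out:-; in:P2
Tick 4: [PARSE:P3(v=14,ok=F), VALIDATE:P2(v=9,ok=F), TRANSFORM:-, EMIT:P1(v=0,ok=F)] out:-; in:P3
Tick 5: [PARSE:P4(v=5,ok=F), VALIDATE:P3(v=14,ok=F), TRANSFORM:P2(v=0,ok=F), EMIT:-] out:P1(v=0); in:P4
Tick 6: [PARSE:P5(v=3,ok=F), VALIDATE:P4(v=5,ok=T), TRANSFORM:P3(v=0,ok=F), EMIT:P2(v=0,ok=F)] out:-; in:P5
Tick 7: [PARSE:-, VALIDATE:P5(v=3,ok=F), TRANSFORM:P4(v=15,ok=T), EMIT:P3(v=0,ok=F)] out:P2(v=0); in:-
Tick 8: [PARSE:-, VALIDATE:-, TRANSFORM:P5(v=0,ok=F), EMIT:P4(v=15,ok=T)] out:P3(v=0); in:-
Tick 9: [PARSE:P6(v=2,ok=F), VALIDATE:-, TRANSFORM:-, EMIT:P5(v=0,ok=F)] out:P4(v=15); in:P6
Tick 10: [PARSE:-, VALIDATE:P6(v=2,ok=F), TRANSFORM:-, EMIT:-] out:P5(v=0); in:-
Emitted by tick 10: ['P1', 'P2', 'P3', 'P4', 'P5']

Answer: 5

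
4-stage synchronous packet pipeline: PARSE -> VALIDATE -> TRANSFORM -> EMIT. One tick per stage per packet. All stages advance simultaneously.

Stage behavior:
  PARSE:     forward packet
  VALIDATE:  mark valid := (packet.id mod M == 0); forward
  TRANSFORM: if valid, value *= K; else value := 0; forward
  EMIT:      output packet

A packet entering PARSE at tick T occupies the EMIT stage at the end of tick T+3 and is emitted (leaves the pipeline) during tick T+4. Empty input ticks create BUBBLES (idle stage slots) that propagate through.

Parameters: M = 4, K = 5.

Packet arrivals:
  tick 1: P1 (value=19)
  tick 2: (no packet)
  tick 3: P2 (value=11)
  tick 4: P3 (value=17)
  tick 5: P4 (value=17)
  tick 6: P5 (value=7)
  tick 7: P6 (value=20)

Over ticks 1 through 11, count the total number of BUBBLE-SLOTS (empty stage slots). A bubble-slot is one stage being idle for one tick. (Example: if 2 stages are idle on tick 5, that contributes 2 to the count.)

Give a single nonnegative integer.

Tick 1: [PARSE:P1(v=19,ok=F), VALIDATE:-, TRANSFORM:-, EMIT:-] out:-; bubbles=3
Tick 2: [PARSE:-, VALIDATE:P1(v=19,ok=F), TRANSFORM:-, EMIT:-] out:-; bubbles=3
Tick 3: [PARSE:P2(v=11,ok=F), VALIDATE:-, TRANSFORM:P1(v=0,ok=F), EMIT:-] out:-; bubbles=2
Tick 4: [PARSE:P3(v=17,ok=F), VALIDATE:P2(v=11,ok=F), TRANSFORM:-, EMIT:P1(v=0,ok=F)] out:-; bubbles=1
Tick 5: [PARSE:P4(v=17,ok=F), VALIDATE:P3(v=17,ok=F), TRANSFORM:P2(v=0,ok=F), EMIT:-] out:P1(v=0); bubbles=1
Tick 6: [PARSE:P5(v=7,ok=F), VALIDATE:P4(v=17,ok=T), TRANSFORM:P3(v=0,ok=F), EMIT:P2(v=0,ok=F)] out:-; bubbles=0
Tick 7: [PARSE:P6(v=20,ok=F), VALIDATE:P5(v=7,ok=F), TRANSFORM:P4(v=85,ok=T), EMIT:P3(v=0,ok=F)] out:P2(v=0); bubbles=0
Tick 8: [PARSE:-, VALIDATE:P6(v=20,ok=F), TRANSFORM:P5(v=0,ok=F), EMIT:P4(v=85,ok=T)] out:P3(v=0); bubbles=1
Tick 9: [PARSE:-, VALIDATE:-, TRANSFORM:P6(v=0,ok=F), EMIT:P5(v=0,ok=F)] out:P4(v=85); bubbles=2
Tick 10: [PARSE:-, VALIDATE:-, TRANSFORM:-, EMIT:P6(v=0,ok=F)] out:P5(v=0); bubbles=3
Tick 11: [PARSE:-, VALIDATE:-, TRANSFORM:-, EMIT:-] out:P6(v=0); bubbles=4
Total bubble-slots: 20

Answer: 20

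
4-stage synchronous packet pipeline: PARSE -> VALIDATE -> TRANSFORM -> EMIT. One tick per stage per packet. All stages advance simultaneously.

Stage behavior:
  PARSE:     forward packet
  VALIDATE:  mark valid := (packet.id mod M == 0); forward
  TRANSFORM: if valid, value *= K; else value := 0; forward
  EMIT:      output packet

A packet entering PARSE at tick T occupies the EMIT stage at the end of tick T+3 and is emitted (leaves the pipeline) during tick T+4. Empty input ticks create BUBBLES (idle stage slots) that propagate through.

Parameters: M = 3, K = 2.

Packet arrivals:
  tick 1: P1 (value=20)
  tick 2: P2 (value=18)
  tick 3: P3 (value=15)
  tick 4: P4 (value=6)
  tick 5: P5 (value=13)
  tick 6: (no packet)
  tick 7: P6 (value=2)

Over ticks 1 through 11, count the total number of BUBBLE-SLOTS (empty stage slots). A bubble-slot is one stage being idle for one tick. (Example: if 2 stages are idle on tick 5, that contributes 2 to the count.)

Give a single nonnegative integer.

Answer: 20

Derivation:
Tick 1: [PARSE:P1(v=20,ok=F), VALIDATE:-, TRANSFORM:-, EMIT:-] out:-; bubbles=3
Tick 2: [PARSE:P2(v=18,ok=F), VALIDATE:P1(v=20,ok=F), TRANSFORM:-, EMIT:-] out:-; bubbles=2
Tick 3: [PARSE:P3(v=15,ok=F), VALIDATE:P2(v=18,ok=F), TRANSFORM:P1(v=0,ok=F), EMIT:-] out:-; bubbles=1
Tick 4: [PARSE:P4(v=6,ok=F), VALIDATE:P3(v=15,ok=T), TRANSFORM:P2(v=0,ok=F), EMIT:P1(v=0,ok=F)] out:-; bubbles=0
Tick 5: [PARSE:P5(v=13,ok=F), VALIDATE:P4(v=6,ok=F), TRANSFORM:P3(v=30,ok=T), EMIT:P2(v=0,ok=F)] out:P1(v=0); bubbles=0
Tick 6: [PARSE:-, VALIDATE:P5(v=13,ok=F), TRANSFORM:P4(v=0,ok=F), EMIT:P3(v=30,ok=T)] out:P2(v=0); bubbles=1
Tick 7: [PARSE:P6(v=2,ok=F), VALIDATE:-, TRANSFORM:P5(v=0,ok=F), EMIT:P4(v=0,ok=F)] out:P3(v=30); bubbles=1
Tick 8: [PARSE:-, VALIDATE:P6(v=2,ok=T), TRANSFORM:-, EMIT:P5(v=0,ok=F)] out:P4(v=0); bubbles=2
Tick 9: [PARSE:-, VALIDATE:-, TRANSFORM:P6(v=4,ok=T), EMIT:-] out:P5(v=0); bubbles=3
Tick 10: [PARSE:-, VALIDATE:-, TRANSFORM:-, EMIT:P6(v=4,ok=T)] out:-; bubbles=3
Tick 11: [PARSE:-, VALIDATE:-, TRANSFORM:-, EMIT:-] out:P6(v=4); bubbles=4
Total bubble-slots: 20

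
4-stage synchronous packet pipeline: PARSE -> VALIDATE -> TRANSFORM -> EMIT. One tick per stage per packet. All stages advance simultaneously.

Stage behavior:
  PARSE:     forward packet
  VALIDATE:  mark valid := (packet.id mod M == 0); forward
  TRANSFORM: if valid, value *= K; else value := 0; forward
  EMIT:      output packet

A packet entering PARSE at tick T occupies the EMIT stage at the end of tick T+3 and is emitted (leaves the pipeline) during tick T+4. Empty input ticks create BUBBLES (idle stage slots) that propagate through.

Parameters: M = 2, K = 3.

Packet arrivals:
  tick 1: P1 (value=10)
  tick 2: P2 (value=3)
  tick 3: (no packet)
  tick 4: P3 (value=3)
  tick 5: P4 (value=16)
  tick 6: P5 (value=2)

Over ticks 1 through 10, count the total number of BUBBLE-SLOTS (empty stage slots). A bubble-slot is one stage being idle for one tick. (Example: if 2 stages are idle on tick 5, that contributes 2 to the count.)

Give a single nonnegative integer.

Answer: 20

Derivation:
Tick 1: [PARSE:P1(v=10,ok=F), VALIDATE:-, TRANSFORM:-, EMIT:-] out:-; bubbles=3
Tick 2: [PARSE:P2(v=3,ok=F), VALIDATE:P1(v=10,ok=F), TRANSFORM:-, EMIT:-] out:-; bubbles=2
Tick 3: [PARSE:-, VALIDATE:P2(v=3,ok=T), TRANSFORM:P1(v=0,ok=F), EMIT:-] out:-; bubbles=2
Tick 4: [PARSE:P3(v=3,ok=F), VALIDATE:-, TRANSFORM:P2(v=9,ok=T), EMIT:P1(v=0,ok=F)] out:-; bubbles=1
Tick 5: [PARSE:P4(v=16,ok=F), VALIDATE:P3(v=3,ok=F), TRANSFORM:-, EMIT:P2(v=9,ok=T)] out:P1(v=0); bubbles=1
Tick 6: [PARSE:P5(v=2,ok=F), VALIDATE:P4(v=16,ok=T), TRANSFORM:P3(v=0,ok=F), EMIT:-] out:P2(v=9); bubbles=1
Tick 7: [PARSE:-, VALIDATE:P5(v=2,ok=F), TRANSFORM:P4(v=48,ok=T), EMIT:P3(v=0,ok=F)] out:-; bubbles=1
Tick 8: [PARSE:-, VALIDATE:-, TRANSFORM:P5(v=0,ok=F), EMIT:P4(v=48,ok=T)] out:P3(v=0); bubbles=2
Tick 9: [PARSE:-, VALIDATE:-, TRANSFORM:-, EMIT:P5(v=0,ok=F)] out:P4(v=48); bubbles=3
Tick 10: [PARSE:-, VALIDATE:-, TRANSFORM:-, EMIT:-] out:P5(v=0); bubbles=4
Total bubble-slots: 20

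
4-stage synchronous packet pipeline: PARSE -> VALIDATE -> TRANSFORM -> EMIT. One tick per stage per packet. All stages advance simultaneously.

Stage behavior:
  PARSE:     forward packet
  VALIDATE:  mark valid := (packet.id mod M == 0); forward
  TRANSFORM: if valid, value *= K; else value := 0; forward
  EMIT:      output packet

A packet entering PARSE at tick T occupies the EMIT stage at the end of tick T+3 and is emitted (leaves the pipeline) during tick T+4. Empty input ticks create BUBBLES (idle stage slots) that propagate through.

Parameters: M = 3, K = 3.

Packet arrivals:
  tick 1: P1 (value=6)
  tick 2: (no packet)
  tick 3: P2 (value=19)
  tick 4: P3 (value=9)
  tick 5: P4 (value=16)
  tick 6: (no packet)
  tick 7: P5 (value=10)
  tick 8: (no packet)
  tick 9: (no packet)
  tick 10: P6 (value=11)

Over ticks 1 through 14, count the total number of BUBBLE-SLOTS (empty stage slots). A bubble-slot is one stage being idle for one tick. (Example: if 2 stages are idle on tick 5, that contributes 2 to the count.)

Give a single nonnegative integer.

Tick 1: [PARSE:P1(v=6,ok=F), VALIDATE:-, TRANSFORM:-, EMIT:-] out:-; bubbles=3
Tick 2: [PARSE:-, VALIDATE:P1(v=6,ok=F), TRANSFORM:-, EMIT:-] out:-; bubbles=3
Tick 3: [PARSE:P2(v=19,ok=F), VALIDATE:-, TRANSFORM:P1(v=0,ok=F), EMIT:-] out:-; bubbles=2
Tick 4: [PARSE:P3(v=9,ok=F), VALIDATE:P2(v=19,ok=F), TRANSFORM:-, EMIT:P1(v=0,ok=F)] out:-; bubbles=1
Tick 5: [PARSE:P4(v=16,ok=F), VALIDATE:P3(v=9,ok=T), TRANSFORM:P2(v=0,ok=F), EMIT:-] out:P1(v=0); bubbles=1
Tick 6: [PARSE:-, VALIDATE:P4(v=16,ok=F), TRANSFORM:P3(v=27,ok=T), EMIT:P2(v=0,ok=F)] out:-; bubbles=1
Tick 7: [PARSE:P5(v=10,ok=F), VALIDATE:-, TRANSFORM:P4(v=0,ok=F), EMIT:P3(v=27,ok=T)] out:P2(v=0); bubbles=1
Tick 8: [PARSE:-, VALIDATE:P5(v=10,ok=F), TRANSFORM:-, EMIT:P4(v=0,ok=F)] out:P3(v=27); bubbles=2
Tick 9: [PARSE:-, VALIDATE:-, TRANSFORM:P5(v=0,ok=F), EMIT:-] out:P4(v=0); bubbles=3
Tick 10: [PARSE:P6(v=11,ok=F), VALIDATE:-, TRANSFORM:-, EMIT:P5(v=0,ok=F)] out:-; bubbles=2
Tick 11: [PARSE:-, VALIDATE:P6(v=11,ok=T), TRANSFORM:-, EMIT:-] out:P5(v=0); bubbles=3
Tick 12: [PARSE:-, VALIDATE:-, TRANSFORM:P6(v=33,ok=T), EMIT:-] out:-; bubbles=3
Tick 13: [PARSE:-, VALIDATE:-, TRANSFORM:-, EMIT:P6(v=33,ok=T)] out:-; bubbles=3
Tick 14: [PARSE:-, VALIDATE:-, TRANSFORM:-, EMIT:-] out:P6(v=33); bubbles=4
Total bubble-slots: 32

Answer: 32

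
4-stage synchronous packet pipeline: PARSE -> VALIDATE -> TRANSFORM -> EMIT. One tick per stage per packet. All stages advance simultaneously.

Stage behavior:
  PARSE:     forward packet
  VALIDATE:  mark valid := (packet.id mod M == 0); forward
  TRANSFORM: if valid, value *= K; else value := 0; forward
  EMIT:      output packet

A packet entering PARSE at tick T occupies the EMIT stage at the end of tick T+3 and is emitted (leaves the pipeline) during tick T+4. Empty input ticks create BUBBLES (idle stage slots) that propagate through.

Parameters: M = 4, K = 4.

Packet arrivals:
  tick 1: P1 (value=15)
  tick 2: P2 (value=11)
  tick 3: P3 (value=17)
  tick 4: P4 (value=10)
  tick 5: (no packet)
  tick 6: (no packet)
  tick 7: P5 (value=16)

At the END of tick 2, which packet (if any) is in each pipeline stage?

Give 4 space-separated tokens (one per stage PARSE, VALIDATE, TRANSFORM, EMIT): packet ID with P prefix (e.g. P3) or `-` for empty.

Tick 1: [PARSE:P1(v=15,ok=F), VALIDATE:-, TRANSFORM:-, EMIT:-] out:-; in:P1
Tick 2: [PARSE:P2(v=11,ok=F), VALIDATE:P1(v=15,ok=F), TRANSFORM:-, EMIT:-] out:-; in:P2
At end of tick 2: ['P2', 'P1', '-', '-']

Answer: P2 P1 - -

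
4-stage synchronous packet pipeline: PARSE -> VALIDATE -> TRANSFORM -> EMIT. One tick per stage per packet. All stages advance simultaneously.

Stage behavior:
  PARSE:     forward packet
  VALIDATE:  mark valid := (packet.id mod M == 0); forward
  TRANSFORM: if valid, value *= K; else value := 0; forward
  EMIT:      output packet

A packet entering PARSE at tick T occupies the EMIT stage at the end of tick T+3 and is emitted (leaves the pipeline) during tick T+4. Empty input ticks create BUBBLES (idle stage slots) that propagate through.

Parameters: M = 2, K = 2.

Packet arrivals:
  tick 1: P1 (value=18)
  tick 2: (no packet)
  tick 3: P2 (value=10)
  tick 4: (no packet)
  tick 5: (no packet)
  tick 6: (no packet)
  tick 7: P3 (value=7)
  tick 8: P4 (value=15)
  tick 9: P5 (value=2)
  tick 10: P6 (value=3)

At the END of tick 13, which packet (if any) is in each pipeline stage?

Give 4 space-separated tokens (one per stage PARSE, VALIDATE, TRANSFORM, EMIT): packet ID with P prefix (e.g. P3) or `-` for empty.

Answer: - - - P6

Derivation:
Tick 1: [PARSE:P1(v=18,ok=F), VALIDATE:-, TRANSFORM:-, EMIT:-] out:-; in:P1
Tick 2: [PARSE:-, VALIDATE:P1(v=18,ok=F), TRANSFORM:-, EMIT:-] out:-; in:-
Tick 3: [PARSE:P2(v=10,ok=F), VALIDATE:-, TRANSFORM:P1(v=0,ok=F), EMIT:-] out:-; in:P2
Tick 4: [PARSE:-, VALIDATE:P2(v=10,ok=T), TRANSFORM:-, EMIT:P1(v=0,ok=F)] out:-; in:-
Tick 5: [PARSE:-, VALIDATE:-, TRANSFORM:P2(v=20,ok=T), EMIT:-] out:P1(v=0); in:-
Tick 6: [PARSE:-, VALIDATE:-, TRANSFORM:-, EMIT:P2(v=20,ok=T)] out:-; in:-
Tick 7: [PARSE:P3(v=7,ok=F), VALIDATE:-, TRANSFORM:-, EMIT:-] out:P2(v=20); in:P3
Tick 8: [PARSE:P4(v=15,ok=F), VALIDATE:P3(v=7,ok=F), TRANSFORM:-, EMIT:-] out:-; in:P4
Tick 9: [PARSE:P5(v=2,ok=F), VALIDATE:P4(v=15,ok=T), TRANSFORM:P3(v=0,ok=F), EMIT:-] out:-; in:P5
Tick 10: [PARSE:P6(v=3,ok=F), VALIDATE:P5(v=2,ok=F), TRANSFORM:P4(v=30,ok=T), EMIT:P3(v=0,ok=F)] out:-; in:P6
Tick 11: [PARSE:-, VALIDATE:P6(v=3,ok=T), TRANSFORM:P5(v=0,ok=F), EMIT:P4(v=30,ok=T)] out:P3(v=0); in:-
Tick 12: [PARSE:-, VALIDATE:-, TRANSFORM:P6(v=6,ok=T), EMIT:P5(v=0,ok=F)] out:P4(v=30); in:-
Tick 13: [PARSE:-, VALIDATE:-, TRANSFORM:-, EMIT:P6(v=6,ok=T)] out:P5(v=0); in:-
At end of tick 13: ['-', '-', '-', 'P6']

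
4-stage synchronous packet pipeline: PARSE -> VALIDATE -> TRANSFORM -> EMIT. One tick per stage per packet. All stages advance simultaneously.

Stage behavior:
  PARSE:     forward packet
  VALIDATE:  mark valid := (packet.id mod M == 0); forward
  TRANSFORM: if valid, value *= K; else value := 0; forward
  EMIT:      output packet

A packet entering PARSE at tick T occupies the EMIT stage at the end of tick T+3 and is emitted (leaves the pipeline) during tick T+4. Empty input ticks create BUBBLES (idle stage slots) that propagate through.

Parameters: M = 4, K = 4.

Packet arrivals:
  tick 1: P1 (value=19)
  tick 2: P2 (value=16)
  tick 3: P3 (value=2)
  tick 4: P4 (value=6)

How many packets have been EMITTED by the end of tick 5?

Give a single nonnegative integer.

Answer: 1

Derivation:
Tick 1: [PARSE:P1(v=19,ok=F), VALIDATE:-, TRANSFORM:-, EMIT:-] out:-; in:P1
Tick 2: [PARSE:P2(v=16,ok=F), VALIDATE:P1(v=19,ok=F), TRANSFORM:-, EMIT:-] out:-; in:P2
Tick 3: [PARSE:P3(v=2,ok=F), VALIDATE:P2(v=16,ok=F), TRANSFORM:P1(v=0,ok=F), EMIT:-] out:-; in:P3
Tick 4: [PARSE:P4(v=6,ok=F), VALIDATE:P3(v=2,ok=F), TRANSFORM:P2(v=0,ok=F), EMIT:P1(v=0,ok=F)] out:-; in:P4
Tick 5: [PARSE:-, VALIDATE:P4(v=6,ok=T), TRANSFORM:P3(v=0,ok=F), EMIT:P2(v=0,ok=F)] out:P1(v=0); in:-
Emitted by tick 5: ['P1']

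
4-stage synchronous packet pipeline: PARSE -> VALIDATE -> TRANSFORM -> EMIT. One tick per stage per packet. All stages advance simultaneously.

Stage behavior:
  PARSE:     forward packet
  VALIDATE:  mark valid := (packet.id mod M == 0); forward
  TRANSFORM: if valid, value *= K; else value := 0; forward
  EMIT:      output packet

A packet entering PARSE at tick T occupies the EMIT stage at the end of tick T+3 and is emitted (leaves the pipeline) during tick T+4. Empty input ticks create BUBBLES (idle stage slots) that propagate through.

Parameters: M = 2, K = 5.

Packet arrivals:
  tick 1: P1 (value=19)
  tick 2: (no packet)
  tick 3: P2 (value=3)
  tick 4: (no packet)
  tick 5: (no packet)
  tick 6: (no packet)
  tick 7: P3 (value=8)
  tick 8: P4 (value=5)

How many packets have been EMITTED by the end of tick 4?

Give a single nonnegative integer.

Tick 1: [PARSE:P1(v=19,ok=F), VALIDATE:-, TRANSFORM:-, EMIT:-] out:-; in:P1
Tick 2: [PARSE:-, VALIDATE:P1(v=19,ok=F), TRANSFORM:-, EMIT:-] out:-; in:-
Tick 3: [PARSE:P2(v=3,ok=F), VALIDATE:-, TRANSFORM:P1(v=0,ok=F), EMIT:-] out:-; in:P2
Tick 4: [PARSE:-, VALIDATE:P2(v=3,ok=T), TRANSFORM:-, EMIT:P1(v=0,ok=F)] out:-; in:-
Emitted by tick 4: []

Answer: 0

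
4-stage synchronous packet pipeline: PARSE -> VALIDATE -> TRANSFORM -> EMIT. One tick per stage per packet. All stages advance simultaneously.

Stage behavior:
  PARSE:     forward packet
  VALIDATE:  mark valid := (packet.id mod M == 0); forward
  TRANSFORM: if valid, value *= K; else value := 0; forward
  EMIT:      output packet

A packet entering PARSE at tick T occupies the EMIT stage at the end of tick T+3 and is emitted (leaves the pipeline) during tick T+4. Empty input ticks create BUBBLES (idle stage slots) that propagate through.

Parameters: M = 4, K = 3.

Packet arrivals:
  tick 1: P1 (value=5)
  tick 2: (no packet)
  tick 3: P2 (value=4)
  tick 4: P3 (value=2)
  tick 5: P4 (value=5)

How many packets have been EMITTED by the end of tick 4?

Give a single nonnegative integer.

Answer: 0

Derivation:
Tick 1: [PARSE:P1(v=5,ok=F), VALIDATE:-, TRANSFORM:-, EMIT:-] out:-; in:P1
Tick 2: [PARSE:-, VALIDATE:P1(v=5,ok=F), TRANSFORM:-, EMIT:-] out:-; in:-
Tick 3: [PARSE:P2(v=4,ok=F), VALIDATE:-, TRANSFORM:P1(v=0,ok=F), EMIT:-] out:-; in:P2
Tick 4: [PARSE:P3(v=2,ok=F), VALIDATE:P2(v=4,ok=F), TRANSFORM:-, EMIT:P1(v=0,ok=F)] out:-; in:P3
Emitted by tick 4: []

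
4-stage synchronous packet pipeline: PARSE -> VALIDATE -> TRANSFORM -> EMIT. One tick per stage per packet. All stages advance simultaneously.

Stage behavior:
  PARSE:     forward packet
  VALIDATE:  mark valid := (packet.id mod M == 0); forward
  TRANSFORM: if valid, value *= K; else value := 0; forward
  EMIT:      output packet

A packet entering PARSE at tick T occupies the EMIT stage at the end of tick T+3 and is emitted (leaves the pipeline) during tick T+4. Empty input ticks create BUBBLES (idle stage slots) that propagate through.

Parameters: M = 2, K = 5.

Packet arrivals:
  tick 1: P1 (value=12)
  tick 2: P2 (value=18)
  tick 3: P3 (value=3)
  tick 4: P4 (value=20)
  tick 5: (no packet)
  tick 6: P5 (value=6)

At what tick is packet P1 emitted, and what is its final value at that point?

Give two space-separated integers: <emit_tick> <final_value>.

Answer: 5 0

Derivation:
Tick 1: [PARSE:P1(v=12,ok=F), VALIDATE:-, TRANSFORM:-, EMIT:-] out:-; in:P1
Tick 2: [PARSE:P2(v=18,ok=F), VALIDATE:P1(v=12,ok=F), TRANSFORM:-, EMIT:-] out:-; in:P2
Tick 3: [PARSE:P3(v=3,ok=F), VALIDATE:P2(v=18,ok=T), TRANSFORM:P1(v=0,ok=F), EMIT:-] out:-; in:P3
Tick 4: [PARSE:P4(v=20,ok=F), VALIDATE:P3(v=3,ok=F), TRANSFORM:P2(v=90,ok=T), EMIT:P1(v=0,ok=F)] out:-; in:P4
Tick 5: [PARSE:-, VALIDATE:P4(v=20,ok=T), TRANSFORM:P3(v=0,ok=F), EMIT:P2(v=90,ok=T)] out:P1(v=0); in:-
Tick 6: [PARSE:P5(v=6,ok=F), VALIDATE:-, TRANSFORM:P4(v=100,ok=T), EMIT:P3(v=0,ok=F)] out:P2(v=90); in:P5
Tick 7: [PARSE:-, VALIDATE:P5(v=6,ok=F), TRANSFORM:-, EMIT:P4(v=100,ok=T)] out:P3(v=0); in:-
Tick 8: [PARSE:-, VALIDATE:-, TRANSFORM:P5(v=0,ok=F), EMIT:-] out:P4(v=100); in:-
Tick 9: [PARSE:-, VALIDATE:-, TRANSFORM:-, EMIT:P5(v=0,ok=F)] out:-; in:-
Tick 10: [PARSE:-, VALIDATE:-, TRANSFORM:-, EMIT:-] out:P5(v=0); in:-
P1: arrives tick 1, valid=False (id=1, id%2=1), emit tick 5, final value 0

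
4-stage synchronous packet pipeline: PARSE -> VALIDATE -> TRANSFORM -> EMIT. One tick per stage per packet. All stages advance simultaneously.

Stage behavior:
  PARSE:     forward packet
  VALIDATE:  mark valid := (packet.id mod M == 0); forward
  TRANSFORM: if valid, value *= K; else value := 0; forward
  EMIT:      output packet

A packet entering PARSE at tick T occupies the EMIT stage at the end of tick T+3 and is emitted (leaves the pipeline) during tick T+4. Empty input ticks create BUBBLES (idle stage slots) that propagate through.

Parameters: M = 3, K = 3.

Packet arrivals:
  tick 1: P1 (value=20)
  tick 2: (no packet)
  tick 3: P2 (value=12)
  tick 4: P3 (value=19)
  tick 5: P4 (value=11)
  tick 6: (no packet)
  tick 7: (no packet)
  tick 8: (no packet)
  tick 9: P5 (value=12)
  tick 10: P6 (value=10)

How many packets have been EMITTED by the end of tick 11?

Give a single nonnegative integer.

Answer: 4

Derivation:
Tick 1: [PARSE:P1(v=20,ok=F), VALIDATE:-, TRANSFORM:-, EMIT:-] out:-; in:P1
Tick 2: [PARSE:-, VALIDATE:P1(v=20,ok=F), TRANSFORM:-, EMIT:-] out:-; in:-
Tick 3: [PARSE:P2(v=12,ok=F), VALIDATE:-, TRANSFORM:P1(v=0,ok=F), EMIT:-] out:-; in:P2
Tick 4: [PARSE:P3(v=19,ok=F), VALIDATE:P2(v=12,ok=F), TRANSFORM:-, EMIT:P1(v=0,ok=F)] out:-; in:P3
Tick 5: [PARSE:P4(v=11,ok=F), VALIDATE:P3(v=19,ok=T), TRANSFORM:P2(v=0,ok=F), EMIT:-] out:P1(v=0); in:P4
Tick 6: [PARSE:-, VALIDATE:P4(v=11,ok=F), TRANSFORM:P3(v=57,ok=T), EMIT:P2(v=0,ok=F)] out:-; in:-
Tick 7: [PARSE:-, VALIDATE:-, TRANSFORM:P4(v=0,ok=F), EMIT:P3(v=57,ok=T)] out:P2(v=0); in:-
Tick 8: [PARSE:-, VALIDATE:-, TRANSFORM:-, EMIT:P4(v=0,ok=F)] out:P3(v=57); in:-
Tick 9: [PARSE:P5(v=12,ok=F), VALIDATE:-, TRANSFORM:-, EMIT:-] out:P4(v=0); in:P5
Tick 10: [PARSE:P6(v=10,ok=F), VALIDATE:P5(v=12,ok=F), TRANSFORM:-, EMIT:-] out:-; in:P6
Tick 11: [PARSE:-, VALIDATE:P6(v=10,ok=T), TRANSFORM:P5(v=0,ok=F), EMIT:-] out:-; in:-
Emitted by tick 11: ['P1', 'P2', 'P3', 'P4']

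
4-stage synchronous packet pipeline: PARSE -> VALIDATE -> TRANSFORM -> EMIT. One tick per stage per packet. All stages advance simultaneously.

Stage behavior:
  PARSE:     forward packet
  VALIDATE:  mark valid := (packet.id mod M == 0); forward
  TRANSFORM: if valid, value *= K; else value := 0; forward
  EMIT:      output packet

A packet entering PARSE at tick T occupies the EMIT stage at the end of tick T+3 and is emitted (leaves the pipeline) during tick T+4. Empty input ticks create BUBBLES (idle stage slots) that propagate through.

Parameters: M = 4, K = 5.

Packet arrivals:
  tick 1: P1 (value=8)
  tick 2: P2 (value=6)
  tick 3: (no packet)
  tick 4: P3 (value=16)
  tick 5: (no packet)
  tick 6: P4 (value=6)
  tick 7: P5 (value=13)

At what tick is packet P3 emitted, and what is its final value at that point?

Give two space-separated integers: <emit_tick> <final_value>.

Tick 1: [PARSE:P1(v=8,ok=F), VALIDATE:-, TRANSFORM:-, EMIT:-] out:-; in:P1
Tick 2: [PARSE:P2(v=6,ok=F), VALIDATE:P1(v=8,ok=F), TRANSFORM:-, EMIT:-] out:-; in:P2
Tick 3: [PARSE:-, VALIDATE:P2(v=6,ok=F), TRANSFORM:P1(v=0,ok=F), EMIT:-] out:-; in:-
Tick 4: [PARSE:P3(v=16,ok=F), VALIDATE:-, TRANSFORM:P2(v=0,ok=F), EMIT:P1(v=0,ok=F)] out:-; in:P3
Tick 5: [PARSE:-, VALIDATE:P3(v=16,ok=F), TRANSFORM:-, EMIT:P2(v=0,ok=F)] out:P1(v=0); in:-
Tick 6: [PARSE:P4(v=6,ok=F), VALIDATE:-, TRANSFORM:P3(v=0,ok=F), EMIT:-] out:P2(v=0); in:P4
Tick 7: [PARSE:P5(v=13,ok=F), VALIDATE:P4(v=6,ok=T), TRANSFORM:-, EMIT:P3(v=0,ok=F)] out:-; in:P5
Tick 8: [PARSE:-, VALIDATE:P5(v=13,ok=F), TRANSFORM:P4(v=30,ok=T), EMIT:-] out:P3(v=0); in:-
Tick 9: [PARSE:-, VALIDATE:-, TRANSFORM:P5(v=0,ok=F), EMIT:P4(v=30,ok=T)] out:-; in:-
Tick 10: [PARSE:-, VALIDATE:-, TRANSFORM:-, EMIT:P5(v=0,ok=F)] out:P4(v=30); in:-
Tick 11: [PARSE:-, VALIDATE:-, TRANSFORM:-, EMIT:-] out:P5(v=0); in:-
P3: arrives tick 4, valid=False (id=3, id%4=3), emit tick 8, final value 0

Answer: 8 0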